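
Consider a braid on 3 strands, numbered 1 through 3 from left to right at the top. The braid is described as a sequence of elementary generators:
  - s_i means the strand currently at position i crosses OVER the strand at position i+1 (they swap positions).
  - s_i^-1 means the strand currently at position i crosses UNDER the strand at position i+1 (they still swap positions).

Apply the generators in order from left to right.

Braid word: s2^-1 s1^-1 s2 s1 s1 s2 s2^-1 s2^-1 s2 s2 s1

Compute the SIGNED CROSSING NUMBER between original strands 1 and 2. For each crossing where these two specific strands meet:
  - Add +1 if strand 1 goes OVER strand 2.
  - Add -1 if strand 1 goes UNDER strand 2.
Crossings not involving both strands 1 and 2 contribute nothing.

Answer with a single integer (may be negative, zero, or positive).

Answer: 0

Derivation:
Gen 1: crossing 2x3. Both 1&2? no. Sum: 0
Gen 2: crossing 1x3. Both 1&2? no. Sum: 0
Gen 3: 1 over 2. Both 1&2? yes. Contrib: +1. Sum: 1
Gen 4: crossing 3x2. Both 1&2? no. Sum: 1
Gen 5: crossing 2x3. Both 1&2? no. Sum: 1
Gen 6: 2 over 1. Both 1&2? yes. Contrib: -1. Sum: 0
Gen 7: 1 under 2. Both 1&2? yes. Contrib: -1. Sum: -1
Gen 8: 2 under 1. Both 1&2? yes. Contrib: +1. Sum: 0
Gen 9: 1 over 2. Both 1&2? yes. Contrib: +1. Sum: 1
Gen 10: 2 over 1. Both 1&2? yes. Contrib: -1. Sum: 0
Gen 11: crossing 3x1. Both 1&2? no. Sum: 0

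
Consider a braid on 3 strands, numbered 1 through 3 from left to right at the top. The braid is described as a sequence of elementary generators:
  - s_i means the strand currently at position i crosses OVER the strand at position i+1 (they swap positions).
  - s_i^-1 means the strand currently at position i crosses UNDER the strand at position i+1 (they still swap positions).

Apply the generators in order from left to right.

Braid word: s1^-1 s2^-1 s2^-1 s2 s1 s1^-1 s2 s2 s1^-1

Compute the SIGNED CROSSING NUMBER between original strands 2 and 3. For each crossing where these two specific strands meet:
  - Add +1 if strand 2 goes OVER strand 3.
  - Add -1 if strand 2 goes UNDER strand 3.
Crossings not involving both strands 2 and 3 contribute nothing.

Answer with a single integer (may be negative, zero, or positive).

Answer: 1

Derivation:
Gen 1: crossing 1x2. Both 2&3? no. Sum: 0
Gen 2: crossing 1x3. Both 2&3? no. Sum: 0
Gen 3: crossing 3x1. Both 2&3? no. Sum: 0
Gen 4: crossing 1x3. Both 2&3? no. Sum: 0
Gen 5: 2 over 3. Both 2&3? yes. Contrib: +1. Sum: 1
Gen 6: 3 under 2. Both 2&3? yes. Contrib: +1. Sum: 2
Gen 7: crossing 3x1. Both 2&3? no. Sum: 2
Gen 8: crossing 1x3. Both 2&3? no. Sum: 2
Gen 9: 2 under 3. Both 2&3? yes. Contrib: -1. Sum: 1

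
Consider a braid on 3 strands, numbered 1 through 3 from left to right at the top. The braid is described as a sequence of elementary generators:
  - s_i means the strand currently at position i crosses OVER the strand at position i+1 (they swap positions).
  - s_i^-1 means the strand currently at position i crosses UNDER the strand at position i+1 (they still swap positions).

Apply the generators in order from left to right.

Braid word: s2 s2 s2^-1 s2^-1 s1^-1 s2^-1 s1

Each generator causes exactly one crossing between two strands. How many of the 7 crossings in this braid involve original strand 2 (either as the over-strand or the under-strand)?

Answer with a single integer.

Gen 1: crossing 2x3. Involves strand 2? yes. Count so far: 1
Gen 2: crossing 3x2. Involves strand 2? yes. Count so far: 2
Gen 3: crossing 2x3. Involves strand 2? yes. Count so far: 3
Gen 4: crossing 3x2. Involves strand 2? yes. Count so far: 4
Gen 5: crossing 1x2. Involves strand 2? yes. Count so far: 5
Gen 6: crossing 1x3. Involves strand 2? no. Count so far: 5
Gen 7: crossing 2x3. Involves strand 2? yes. Count so far: 6

Answer: 6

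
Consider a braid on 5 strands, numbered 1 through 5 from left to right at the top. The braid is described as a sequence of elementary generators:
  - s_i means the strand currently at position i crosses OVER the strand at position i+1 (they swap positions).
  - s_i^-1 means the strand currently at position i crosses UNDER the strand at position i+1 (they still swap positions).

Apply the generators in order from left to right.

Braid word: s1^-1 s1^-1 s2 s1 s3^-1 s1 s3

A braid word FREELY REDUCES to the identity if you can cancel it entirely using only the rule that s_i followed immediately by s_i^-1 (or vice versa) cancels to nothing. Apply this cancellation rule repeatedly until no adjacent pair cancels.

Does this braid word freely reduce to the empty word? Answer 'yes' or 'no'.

Gen 1 (s1^-1): push. Stack: [s1^-1]
Gen 2 (s1^-1): push. Stack: [s1^-1 s1^-1]
Gen 3 (s2): push. Stack: [s1^-1 s1^-1 s2]
Gen 4 (s1): push. Stack: [s1^-1 s1^-1 s2 s1]
Gen 5 (s3^-1): push. Stack: [s1^-1 s1^-1 s2 s1 s3^-1]
Gen 6 (s1): push. Stack: [s1^-1 s1^-1 s2 s1 s3^-1 s1]
Gen 7 (s3): push. Stack: [s1^-1 s1^-1 s2 s1 s3^-1 s1 s3]
Reduced word: s1^-1 s1^-1 s2 s1 s3^-1 s1 s3

Answer: no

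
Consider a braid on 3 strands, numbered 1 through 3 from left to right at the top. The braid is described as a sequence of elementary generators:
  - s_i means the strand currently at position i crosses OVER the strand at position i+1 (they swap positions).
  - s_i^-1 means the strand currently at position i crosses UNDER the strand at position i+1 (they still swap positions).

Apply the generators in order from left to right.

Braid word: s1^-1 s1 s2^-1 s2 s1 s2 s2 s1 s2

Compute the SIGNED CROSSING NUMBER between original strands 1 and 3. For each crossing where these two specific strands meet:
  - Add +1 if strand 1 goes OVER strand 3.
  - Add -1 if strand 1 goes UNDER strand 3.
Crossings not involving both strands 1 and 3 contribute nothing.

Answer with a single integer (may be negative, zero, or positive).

Gen 1: crossing 1x2. Both 1&3? no. Sum: 0
Gen 2: crossing 2x1. Both 1&3? no. Sum: 0
Gen 3: crossing 2x3. Both 1&3? no. Sum: 0
Gen 4: crossing 3x2. Both 1&3? no. Sum: 0
Gen 5: crossing 1x2. Both 1&3? no. Sum: 0
Gen 6: 1 over 3. Both 1&3? yes. Contrib: +1. Sum: 1
Gen 7: 3 over 1. Both 1&3? yes. Contrib: -1. Sum: 0
Gen 8: crossing 2x1. Both 1&3? no. Sum: 0
Gen 9: crossing 2x3. Both 1&3? no. Sum: 0

Answer: 0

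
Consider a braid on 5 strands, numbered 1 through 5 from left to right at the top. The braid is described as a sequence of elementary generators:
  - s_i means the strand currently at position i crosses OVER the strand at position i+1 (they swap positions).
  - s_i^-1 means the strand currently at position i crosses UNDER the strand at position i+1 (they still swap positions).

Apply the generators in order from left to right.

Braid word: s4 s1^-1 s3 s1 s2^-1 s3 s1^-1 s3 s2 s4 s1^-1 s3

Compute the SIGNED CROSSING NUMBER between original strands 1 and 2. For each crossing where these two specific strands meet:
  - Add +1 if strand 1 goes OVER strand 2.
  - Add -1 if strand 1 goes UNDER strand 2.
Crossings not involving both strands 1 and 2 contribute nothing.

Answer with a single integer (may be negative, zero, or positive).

Gen 1: crossing 4x5. Both 1&2? no. Sum: 0
Gen 2: 1 under 2. Both 1&2? yes. Contrib: -1. Sum: -1
Gen 3: crossing 3x5. Both 1&2? no. Sum: -1
Gen 4: 2 over 1. Both 1&2? yes. Contrib: -1. Sum: -2
Gen 5: crossing 2x5. Both 1&2? no. Sum: -2
Gen 6: crossing 2x3. Both 1&2? no. Sum: -2
Gen 7: crossing 1x5. Both 1&2? no. Sum: -2
Gen 8: crossing 3x2. Both 1&2? no. Sum: -2
Gen 9: 1 over 2. Both 1&2? yes. Contrib: +1. Sum: -1
Gen 10: crossing 3x4. Both 1&2? no. Sum: -1
Gen 11: crossing 5x2. Both 1&2? no. Sum: -1
Gen 12: crossing 1x4. Both 1&2? no. Sum: -1

Answer: -1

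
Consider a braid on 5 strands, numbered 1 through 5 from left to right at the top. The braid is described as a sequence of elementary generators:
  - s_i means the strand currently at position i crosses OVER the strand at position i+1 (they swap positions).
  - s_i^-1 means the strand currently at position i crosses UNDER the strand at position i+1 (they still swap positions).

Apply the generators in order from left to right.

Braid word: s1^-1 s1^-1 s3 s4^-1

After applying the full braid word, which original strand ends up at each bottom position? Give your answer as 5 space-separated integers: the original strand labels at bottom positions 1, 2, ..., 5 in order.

Answer: 1 2 4 5 3

Derivation:
Gen 1 (s1^-1): strand 1 crosses under strand 2. Perm now: [2 1 3 4 5]
Gen 2 (s1^-1): strand 2 crosses under strand 1. Perm now: [1 2 3 4 5]
Gen 3 (s3): strand 3 crosses over strand 4. Perm now: [1 2 4 3 5]
Gen 4 (s4^-1): strand 3 crosses under strand 5. Perm now: [1 2 4 5 3]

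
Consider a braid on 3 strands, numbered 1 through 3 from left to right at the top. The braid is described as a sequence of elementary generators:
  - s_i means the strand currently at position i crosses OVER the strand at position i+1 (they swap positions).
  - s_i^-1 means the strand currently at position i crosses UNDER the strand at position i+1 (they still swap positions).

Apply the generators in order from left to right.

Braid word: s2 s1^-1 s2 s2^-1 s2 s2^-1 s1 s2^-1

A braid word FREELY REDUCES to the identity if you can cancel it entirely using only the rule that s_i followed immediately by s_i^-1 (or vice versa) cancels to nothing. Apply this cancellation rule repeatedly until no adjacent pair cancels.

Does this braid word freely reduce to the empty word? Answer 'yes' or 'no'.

Gen 1 (s2): push. Stack: [s2]
Gen 2 (s1^-1): push. Stack: [s2 s1^-1]
Gen 3 (s2): push. Stack: [s2 s1^-1 s2]
Gen 4 (s2^-1): cancels prior s2. Stack: [s2 s1^-1]
Gen 5 (s2): push. Stack: [s2 s1^-1 s2]
Gen 6 (s2^-1): cancels prior s2. Stack: [s2 s1^-1]
Gen 7 (s1): cancels prior s1^-1. Stack: [s2]
Gen 8 (s2^-1): cancels prior s2. Stack: []
Reduced word: (empty)

Answer: yes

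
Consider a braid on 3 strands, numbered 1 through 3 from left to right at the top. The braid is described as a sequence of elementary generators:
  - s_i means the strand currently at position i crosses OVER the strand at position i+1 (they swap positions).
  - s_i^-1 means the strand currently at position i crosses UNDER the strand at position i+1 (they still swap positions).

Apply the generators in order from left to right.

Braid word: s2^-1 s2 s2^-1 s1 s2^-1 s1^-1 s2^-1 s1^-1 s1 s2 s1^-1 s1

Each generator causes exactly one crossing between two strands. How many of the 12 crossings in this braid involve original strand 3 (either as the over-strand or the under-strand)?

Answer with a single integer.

Answer: 9

Derivation:
Gen 1: crossing 2x3. Involves strand 3? yes. Count so far: 1
Gen 2: crossing 3x2. Involves strand 3? yes. Count so far: 2
Gen 3: crossing 2x3. Involves strand 3? yes. Count so far: 3
Gen 4: crossing 1x3. Involves strand 3? yes. Count so far: 4
Gen 5: crossing 1x2. Involves strand 3? no. Count so far: 4
Gen 6: crossing 3x2. Involves strand 3? yes. Count so far: 5
Gen 7: crossing 3x1. Involves strand 3? yes. Count so far: 6
Gen 8: crossing 2x1. Involves strand 3? no. Count so far: 6
Gen 9: crossing 1x2. Involves strand 3? no. Count so far: 6
Gen 10: crossing 1x3. Involves strand 3? yes. Count so far: 7
Gen 11: crossing 2x3. Involves strand 3? yes. Count so far: 8
Gen 12: crossing 3x2. Involves strand 3? yes. Count so far: 9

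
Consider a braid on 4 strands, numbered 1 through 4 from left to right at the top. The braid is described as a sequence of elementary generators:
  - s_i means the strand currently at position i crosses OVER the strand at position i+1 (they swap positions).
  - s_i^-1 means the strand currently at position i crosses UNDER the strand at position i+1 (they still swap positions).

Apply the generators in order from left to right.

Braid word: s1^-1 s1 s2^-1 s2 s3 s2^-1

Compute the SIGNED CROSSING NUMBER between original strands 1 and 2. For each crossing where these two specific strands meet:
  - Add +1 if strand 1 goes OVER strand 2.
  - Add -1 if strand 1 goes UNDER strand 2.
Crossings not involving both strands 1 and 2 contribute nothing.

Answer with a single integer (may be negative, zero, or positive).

Gen 1: 1 under 2. Both 1&2? yes. Contrib: -1. Sum: -1
Gen 2: 2 over 1. Both 1&2? yes. Contrib: -1. Sum: -2
Gen 3: crossing 2x3. Both 1&2? no. Sum: -2
Gen 4: crossing 3x2. Both 1&2? no. Sum: -2
Gen 5: crossing 3x4. Both 1&2? no. Sum: -2
Gen 6: crossing 2x4. Both 1&2? no. Sum: -2

Answer: -2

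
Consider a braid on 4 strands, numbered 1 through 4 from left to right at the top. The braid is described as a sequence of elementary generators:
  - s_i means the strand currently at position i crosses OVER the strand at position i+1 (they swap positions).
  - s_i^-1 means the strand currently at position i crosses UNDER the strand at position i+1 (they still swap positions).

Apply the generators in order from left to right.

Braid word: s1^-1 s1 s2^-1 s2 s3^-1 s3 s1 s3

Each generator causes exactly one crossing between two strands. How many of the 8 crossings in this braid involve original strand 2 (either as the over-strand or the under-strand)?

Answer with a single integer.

Gen 1: crossing 1x2. Involves strand 2? yes. Count so far: 1
Gen 2: crossing 2x1. Involves strand 2? yes. Count so far: 2
Gen 3: crossing 2x3. Involves strand 2? yes. Count so far: 3
Gen 4: crossing 3x2. Involves strand 2? yes. Count so far: 4
Gen 5: crossing 3x4. Involves strand 2? no. Count so far: 4
Gen 6: crossing 4x3. Involves strand 2? no. Count so far: 4
Gen 7: crossing 1x2. Involves strand 2? yes. Count so far: 5
Gen 8: crossing 3x4. Involves strand 2? no. Count so far: 5

Answer: 5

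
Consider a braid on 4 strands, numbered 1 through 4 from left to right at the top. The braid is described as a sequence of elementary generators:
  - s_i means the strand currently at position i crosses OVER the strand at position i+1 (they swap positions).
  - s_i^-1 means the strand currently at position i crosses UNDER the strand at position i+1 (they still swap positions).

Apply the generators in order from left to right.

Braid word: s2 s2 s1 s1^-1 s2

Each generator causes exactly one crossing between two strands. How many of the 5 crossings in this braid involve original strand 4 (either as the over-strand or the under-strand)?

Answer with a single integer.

Gen 1: crossing 2x3. Involves strand 4? no. Count so far: 0
Gen 2: crossing 3x2. Involves strand 4? no. Count so far: 0
Gen 3: crossing 1x2. Involves strand 4? no. Count so far: 0
Gen 4: crossing 2x1. Involves strand 4? no. Count so far: 0
Gen 5: crossing 2x3. Involves strand 4? no. Count so far: 0

Answer: 0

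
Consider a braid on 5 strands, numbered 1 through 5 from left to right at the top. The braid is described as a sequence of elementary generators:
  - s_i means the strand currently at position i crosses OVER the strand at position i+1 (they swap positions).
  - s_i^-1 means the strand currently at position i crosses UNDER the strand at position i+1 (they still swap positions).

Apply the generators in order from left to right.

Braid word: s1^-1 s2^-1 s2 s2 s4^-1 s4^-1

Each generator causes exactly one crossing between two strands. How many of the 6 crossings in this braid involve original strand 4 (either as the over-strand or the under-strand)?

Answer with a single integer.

Answer: 2

Derivation:
Gen 1: crossing 1x2. Involves strand 4? no. Count so far: 0
Gen 2: crossing 1x3. Involves strand 4? no. Count so far: 0
Gen 3: crossing 3x1. Involves strand 4? no. Count so far: 0
Gen 4: crossing 1x3. Involves strand 4? no. Count so far: 0
Gen 5: crossing 4x5. Involves strand 4? yes. Count so far: 1
Gen 6: crossing 5x4. Involves strand 4? yes. Count so far: 2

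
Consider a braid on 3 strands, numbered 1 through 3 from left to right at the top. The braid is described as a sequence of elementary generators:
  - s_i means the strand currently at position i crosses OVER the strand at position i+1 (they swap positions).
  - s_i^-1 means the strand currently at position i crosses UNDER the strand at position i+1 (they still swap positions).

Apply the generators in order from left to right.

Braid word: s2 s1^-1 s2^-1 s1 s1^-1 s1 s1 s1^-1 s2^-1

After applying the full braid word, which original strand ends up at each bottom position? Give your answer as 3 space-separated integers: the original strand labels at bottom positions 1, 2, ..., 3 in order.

Gen 1 (s2): strand 2 crosses over strand 3. Perm now: [1 3 2]
Gen 2 (s1^-1): strand 1 crosses under strand 3. Perm now: [3 1 2]
Gen 3 (s2^-1): strand 1 crosses under strand 2. Perm now: [3 2 1]
Gen 4 (s1): strand 3 crosses over strand 2. Perm now: [2 3 1]
Gen 5 (s1^-1): strand 2 crosses under strand 3. Perm now: [3 2 1]
Gen 6 (s1): strand 3 crosses over strand 2. Perm now: [2 3 1]
Gen 7 (s1): strand 2 crosses over strand 3. Perm now: [3 2 1]
Gen 8 (s1^-1): strand 3 crosses under strand 2. Perm now: [2 3 1]
Gen 9 (s2^-1): strand 3 crosses under strand 1. Perm now: [2 1 3]

Answer: 2 1 3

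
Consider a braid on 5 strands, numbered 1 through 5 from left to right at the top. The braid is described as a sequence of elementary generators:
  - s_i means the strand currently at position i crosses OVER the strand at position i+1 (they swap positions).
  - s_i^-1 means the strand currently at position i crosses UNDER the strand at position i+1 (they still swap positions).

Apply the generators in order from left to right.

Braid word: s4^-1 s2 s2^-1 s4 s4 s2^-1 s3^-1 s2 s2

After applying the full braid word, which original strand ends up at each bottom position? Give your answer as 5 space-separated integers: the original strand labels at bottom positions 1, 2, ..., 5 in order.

Gen 1 (s4^-1): strand 4 crosses under strand 5. Perm now: [1 2 3 5 4]
Gen 2 (s2): strand 2 crosses over strand 3. Perm now: [1 3 2 5 4]
Gen 3 (s2^-1): strand 3 crosses under strand 2. Perm now: [1 2 3 5 4]
Gen 4 (s4): strand 5 crosses over strand 4. Perm now: [1 2 3 4 5]
Gen 5 (s4): strand 4 crosses over strand 5. Perm now: [1 2 3 5 4]
Gen 6 (s2^-1): strand 2 crosses under strand 3. Perm now: [1 3 2 5 4]
Gen 7 (s3^-1): strand 2 crosses under strand 5. Perm now: [1 3 5 2 4]
Gen 8 (s2): strand 3 crosses over strand 5. Perm now: [1 5 3 2 4]
Gen 9 (s2): strand 5 crosses over strand 3. Perm now: [1 3 5 2 4]

Answer: 1 3 5 2 4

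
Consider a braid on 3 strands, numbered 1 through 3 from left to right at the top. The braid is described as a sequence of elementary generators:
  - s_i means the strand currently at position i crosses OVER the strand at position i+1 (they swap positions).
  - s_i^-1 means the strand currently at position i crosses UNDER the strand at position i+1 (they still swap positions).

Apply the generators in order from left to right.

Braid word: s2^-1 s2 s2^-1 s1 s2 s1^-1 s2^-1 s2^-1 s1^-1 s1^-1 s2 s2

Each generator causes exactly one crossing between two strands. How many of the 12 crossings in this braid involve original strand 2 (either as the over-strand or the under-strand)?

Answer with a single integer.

Gen 1: crossing 2x3. Involves strand 2? yes. Count so far: 1
Gen 2: crossing 3x2. Involves strand 2? yes. Count so far: 2
Gen 3: crossing 2x3. Involves strand 2? yes. Count so far: 3
Gen 4: crossing 1x3. Involves strand 2? no. Count so far: 3
Gen 5: crossing 1x2. Involves strand 2? yes. Count so far: 4
Gen 6: crossing 3x2. Involves strand 2? yes. Count so far: 5
Gen 7: crossing 3x1. Involves strand 2? no. Count so far: 5
Gen 8: crossing 1x3. Involves strand 2? no. Count so far: 5
Gen 9: crossing 2x3. Involves strand 2? yes. Count so far: 6
Gen 10: crossing 3x2. Involves strand 2? yes. Count so far: 7
Gen 11: crossing 3x1. Involves strand 2? no. Count so far: 7
Gen 12: crossing 1x3. Involves strand 2? no. Count so far: 7

Answer: 7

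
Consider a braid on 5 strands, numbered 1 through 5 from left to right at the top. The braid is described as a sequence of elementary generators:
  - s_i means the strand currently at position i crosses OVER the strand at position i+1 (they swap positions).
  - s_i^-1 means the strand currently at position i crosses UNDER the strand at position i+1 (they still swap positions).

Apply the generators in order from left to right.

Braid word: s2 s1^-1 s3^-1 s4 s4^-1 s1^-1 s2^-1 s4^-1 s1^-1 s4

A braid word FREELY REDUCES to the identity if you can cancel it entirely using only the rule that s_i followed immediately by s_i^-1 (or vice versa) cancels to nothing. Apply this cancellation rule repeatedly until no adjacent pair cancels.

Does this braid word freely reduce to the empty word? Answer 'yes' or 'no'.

Answer: no

Derivation:
Gen 1 (s2): push. Stack: [s2]
Gen 2 (s1^-1): push. Stack: [s2 s1^-1]
Gen 3 (s3^-1): push. Stack: [s2 s1^-1 s3^-1]
Gen 4 (s4): push. Stack: [s2 s1^-1 s3^-1 s4]
Gen 5 (s4^-1): cancels prior s4. Stack: [s2 s1^-1 s3^-1]
Gen 6 (s1^-1): push. Stack: [s2 s1^-1 s3^-1 s1^-1]
Gen 7 (s2^-1): push. Stack: [s2 s1^-1 s3^-1 s1^-1 s2^-1]
Gen 8 (s4^-1): push. Stack: [s2 s1^-1 s3^-1 s1^-1 s2^-1 s4^-1]
Gen 9 (s1^-1): push. Stack: [s2 s1^-1 s3^-1 s1^-1 s2^-1 s4^-1 s1^-1]
Gen 10 (s4): push. Stack: [s2 s1^-1 s3^-1 s1^-1 s2^-1 s4^-1 s1^-1 s4]
Reduced word: s2 s1^-1 s3^-1 s1^-1 s2^-1 s4^-1 s1^-1 s4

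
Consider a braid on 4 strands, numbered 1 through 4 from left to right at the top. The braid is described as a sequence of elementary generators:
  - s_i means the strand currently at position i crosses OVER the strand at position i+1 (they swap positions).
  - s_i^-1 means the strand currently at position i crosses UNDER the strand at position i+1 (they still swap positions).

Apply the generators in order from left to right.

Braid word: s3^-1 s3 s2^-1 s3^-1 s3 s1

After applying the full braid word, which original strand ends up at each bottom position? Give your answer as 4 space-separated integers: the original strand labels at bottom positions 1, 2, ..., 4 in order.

Gen 1 (s3^-1): strand 3 crosses under strand 4. Perm now: [1 2 4 3]
Gen 2 (s3): strand 4 crosses over strand 3. Perm now: [1 2 3 4]
Gen 3 (s2^-1): strand 2 crosses under strand 3. Perm now: [1 3 2 4]
Gen 4 (s3^-1): strand 2 crosses under strand 4. Perm now: [1 3 4 2]
Gen 5 (s3): strand 4 crosses over strand 2. Perm now: [1 3 2 4]
Gen 6 (s1): strand 1 crosses over strand 3. Perm now: [3 1 2 4]

Answer: 3 1 2 4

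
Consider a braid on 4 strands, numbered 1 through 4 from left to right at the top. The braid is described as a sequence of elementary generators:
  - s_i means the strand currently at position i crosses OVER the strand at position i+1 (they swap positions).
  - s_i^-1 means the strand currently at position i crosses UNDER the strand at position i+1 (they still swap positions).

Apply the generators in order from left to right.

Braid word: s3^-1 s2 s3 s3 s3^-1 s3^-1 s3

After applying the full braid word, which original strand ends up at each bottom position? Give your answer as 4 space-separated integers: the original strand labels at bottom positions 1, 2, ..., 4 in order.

Gen 1 (s3^-1): strand 3 crosses under strand 4. Perm now: [1 2 4 3]
Gen 2 (s2): strand 2 crosses over strand 4. Perm now: [1 4 2 3]
Gen 3 (s3): strand 2 crosses over strand 3. Perm now: [1 4 3 2]
Gen 4 (s3): strand 3 crosses over strand 2. Perm now: [1 4 2 3]
Gen 5 (s3^-1): strand 2 crosses under strand 3. Perm now: [1 4 3 2]
Gen 6 (s3^-1): strand 3 crosses under strand 2. Perm now: [1 4 2 3]
Gen 7 (s3): strand 2 crosses over strand 3. Perm now: [1 4 3 2]

Answer: 1 4 3 2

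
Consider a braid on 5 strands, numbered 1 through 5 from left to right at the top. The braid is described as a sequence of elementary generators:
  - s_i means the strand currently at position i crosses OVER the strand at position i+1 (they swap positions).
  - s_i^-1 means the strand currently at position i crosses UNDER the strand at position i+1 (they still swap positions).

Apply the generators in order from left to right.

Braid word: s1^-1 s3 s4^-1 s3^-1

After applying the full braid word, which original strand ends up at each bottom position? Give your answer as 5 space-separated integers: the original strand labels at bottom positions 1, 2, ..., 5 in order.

Gen 1 (s1^-1): strand 1 crosses under strand 2. Perm now: [2 1 3 4 5]
Gen 2 (s3): strand 3 crosses over strand 4. Perm now: [2 1 4 3 5]
Gen 3 (s4^-1): strand 3 crosses under strand 5. Perm now: [2 1 4 5 3]
Gen 4 (s3^-1): strand 4 crosses under strand 5. Perm now: [2 1 5 4 3]

Answer: 2 1 5 4 3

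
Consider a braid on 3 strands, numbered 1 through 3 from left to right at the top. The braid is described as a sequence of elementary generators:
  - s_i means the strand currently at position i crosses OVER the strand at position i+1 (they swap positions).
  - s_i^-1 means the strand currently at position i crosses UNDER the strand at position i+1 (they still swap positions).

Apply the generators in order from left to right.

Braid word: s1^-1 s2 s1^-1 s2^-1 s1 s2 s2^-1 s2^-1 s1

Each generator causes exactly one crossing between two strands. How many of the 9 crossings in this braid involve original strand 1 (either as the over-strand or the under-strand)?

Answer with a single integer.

Answer: 5

Derivation:
Gen 1: crossing 1x2. Involves strand 1? yes. Count so far: 1
Gen 2: crossing 1x3. Involves strand 1? yes. Count so far: 2
Gen 3: crossing 2x3. Involves strand 1? no. Count so far: 2
Gen 4: crossing 2x1. Involves strand 1? yes. Count so far: 3
Gen 5: crossing 3x1. Involves strand 1? yes. Count so far: 4
Gen 6: crossing 3x2. Involves strand 1? no. Count so far: 4
Gen 7: crossing 2x3. Involves strand 1? no. Count so far: 4
Gen 8: crossing 3x2. Involves strand 1? no. Count so far: 4
Gen 9: crossing 1x2. Involves strand 1? yes. Count so far: 5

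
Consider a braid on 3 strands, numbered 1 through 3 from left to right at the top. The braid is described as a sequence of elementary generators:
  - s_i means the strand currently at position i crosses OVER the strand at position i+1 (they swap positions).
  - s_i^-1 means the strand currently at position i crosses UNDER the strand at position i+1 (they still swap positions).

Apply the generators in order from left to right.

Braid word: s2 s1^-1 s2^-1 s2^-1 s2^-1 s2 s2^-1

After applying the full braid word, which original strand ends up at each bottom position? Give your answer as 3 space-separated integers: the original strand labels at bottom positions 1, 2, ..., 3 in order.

Gen 1 (s2): strand 2 crosses over strand 3. Perm now: [1 3 2]
Gen 2 (s1^-1): strand 1 crosses under strand 3. Perm now: [3 1 2]
Gen 3 (s2^-1): strand 1 crosses under strand 2. Perm now: [3 2 1]
Gen 4 (s2^-1): strand 2 crosses under strand 1. Perm now: [3 1 2]
Gen 5 (s2^-1): strand 1 crosses under strand 2. Perm now: [3 2 1]
Gen 6 (s2): strand 2 crosses over strand 1. Perm now: [3 1 2]
Gen 7 (s2^-1): strand 1 crosses under strand 2. Perm now: [3 2 1]

Answer: 3 2 1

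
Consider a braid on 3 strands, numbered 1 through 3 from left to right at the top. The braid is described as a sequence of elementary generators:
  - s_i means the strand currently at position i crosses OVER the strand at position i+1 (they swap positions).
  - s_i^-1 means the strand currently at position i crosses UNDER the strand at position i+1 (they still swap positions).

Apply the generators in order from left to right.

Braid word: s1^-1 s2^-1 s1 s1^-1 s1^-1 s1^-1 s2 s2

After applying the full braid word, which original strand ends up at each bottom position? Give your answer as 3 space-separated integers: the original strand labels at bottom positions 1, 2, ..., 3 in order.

Gen 1 (s1^-1): strand 1 crosses under strand 2. Perm now: [2 1 3]
Gen 2 (s2^-1): strand 1 crosses under strand 3. Perm now: [2 3 1]
Gen 3 (s1): strand 2 crosses over strand 3. Perm now: [3 2 1]
Gen 4 (s1^-1): strand 3 crosses under strand 2. Perm now: [2 3 1]
Gen 5 (s1^-1): strand 2 crosses under strand 3. Perm now: [3 2 1]
Gen 6 (s1^-1): strand 3 crosses under strand 2. Perm now: [2 3 1]
Gen 7 (s2): strand 3 crosses over strand 1. Perm now: [2 1 3]
Gen 8 (s2): strand 1 crosses over strand 3. Perm now: [2 3 1]

Answer: 2 3 1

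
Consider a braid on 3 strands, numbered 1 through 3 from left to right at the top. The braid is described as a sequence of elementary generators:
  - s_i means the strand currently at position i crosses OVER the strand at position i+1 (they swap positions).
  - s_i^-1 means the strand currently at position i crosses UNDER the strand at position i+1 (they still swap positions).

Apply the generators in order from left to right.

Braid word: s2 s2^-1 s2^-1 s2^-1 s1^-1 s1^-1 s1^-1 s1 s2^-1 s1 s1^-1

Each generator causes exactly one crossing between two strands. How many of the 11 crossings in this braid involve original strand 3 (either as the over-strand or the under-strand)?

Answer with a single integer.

Answer: 7

Derivation:
Gen 1: crossing 2x3. Involves strand 3? yes. Count so far: 1
Gen 2: crossing 3x2. Involves strand 3? yes. Count so far: 2
Gen 3: crossing 2x3. Involves strand 3? yes. Count so far: 3
Gen 4: crossing 3x2. Involves strand 3? yes. Count so far: 4
Gen 5: crossing 1x2. Involves strand 3? no. Count so far: 4
Gen 6: crossing 2x1. Involves strand 3? no. Count so far: 4
Gen 7: crossing 1x2. Involves strand 3? no. Count so far: 4
Gen 8: crossing 2x1. Involves strand 3? no. Count so far: 4
Gen 9: crossing 2x3. Involves strand 3? yes. Count so far: 5
Gen 10: crossing 1x3. Involves strand 3? yes. Count so far: 6
Gen 11: crossing 3x1. Involves strand 3? yes. Count so far: 7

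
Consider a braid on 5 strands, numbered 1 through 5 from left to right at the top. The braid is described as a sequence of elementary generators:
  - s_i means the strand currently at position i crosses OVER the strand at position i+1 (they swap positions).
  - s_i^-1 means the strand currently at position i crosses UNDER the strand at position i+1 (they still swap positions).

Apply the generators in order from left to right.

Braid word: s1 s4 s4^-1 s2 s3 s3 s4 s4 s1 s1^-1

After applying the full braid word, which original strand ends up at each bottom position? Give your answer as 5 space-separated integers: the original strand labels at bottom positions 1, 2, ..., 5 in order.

Answer: 2 3 1 4 5

Derivation:
Gen 1 (s1): strand 1 crosses over strand 2. Perm now: [2 1 3 4 5]
Gen 2 (s4): strand 4 crosses over strand 5. Perm now: [2 1 3 5 4]
Gen 3 (s4^-1): strand 5 crosses under strand 4. Perm now: [2 1 3 4 5]
Gen 4 (s2): strand 1 crosses over strand 3. Perm now: [2 3 1 4 5]
Gen 5 (s3): strand 1 crosses over strand 4. Perm now: [2 3 4 1 5]
Gen 6 (s3): strand 4 crosses over strand 1. Perm now: [2 3 1 4 5]
Gen 7 (s4): strand 4 crosses over strand 5. Perm now: [2 3 1 5 4]
Gen 8 (s4): strand 5 crosses over strand 4. Perm now: [2 3 1 4 5]
Gen 9 (s1): strand 2 crosses over strand 3. Perm now: [3 2 1 4 5]
Gen 10 (s1^-1): strand 3 crosses under strand 2. Perm now: [2 3 1 4 5]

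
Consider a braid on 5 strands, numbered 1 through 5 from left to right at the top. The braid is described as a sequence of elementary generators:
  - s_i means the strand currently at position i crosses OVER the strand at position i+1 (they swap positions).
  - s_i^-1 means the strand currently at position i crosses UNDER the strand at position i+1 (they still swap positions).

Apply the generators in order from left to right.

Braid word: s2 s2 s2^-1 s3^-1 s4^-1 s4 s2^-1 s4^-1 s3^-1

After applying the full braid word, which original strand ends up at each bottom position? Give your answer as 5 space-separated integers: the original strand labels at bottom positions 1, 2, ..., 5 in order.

Answer: 1 4 5 3 2

Derivation:
Gen 1 (s2): strand 2 crosses over strand 3. Perm now: [1 3 2 4 5]
Gen 2 (s2): strand 3 crosses over strand 2. Perm now: [1 2 3 4 5]
Gen 3 (s2^-1): strand 2 crosses under strand 3. Perm now: [1 3 2 4 5]
Gen 4 (s3^-1): strand 2 crosses under strand 4. Perm now: [1 3 4 2 5]
Gen 5 (s4^-1): strand 2 crosses under strand 5. Perm now: [1 3 4 5 2]
Gen 6 (s4): strand 5 crosses over strand 2. Perm now: [1 3 4 2 5]
Gen 7 (s2^-1): strand 3 crosses under strand 4. Perm now: [1 4 3 2 5]
Gen 8 (s4^-1): strand 2 crosses under strand 5. Perm now: [1 4 3 5 2]
Gen 9 (s3^-1): strand 3 crosses under strand 5. Perm now: [1 4 5 3 2]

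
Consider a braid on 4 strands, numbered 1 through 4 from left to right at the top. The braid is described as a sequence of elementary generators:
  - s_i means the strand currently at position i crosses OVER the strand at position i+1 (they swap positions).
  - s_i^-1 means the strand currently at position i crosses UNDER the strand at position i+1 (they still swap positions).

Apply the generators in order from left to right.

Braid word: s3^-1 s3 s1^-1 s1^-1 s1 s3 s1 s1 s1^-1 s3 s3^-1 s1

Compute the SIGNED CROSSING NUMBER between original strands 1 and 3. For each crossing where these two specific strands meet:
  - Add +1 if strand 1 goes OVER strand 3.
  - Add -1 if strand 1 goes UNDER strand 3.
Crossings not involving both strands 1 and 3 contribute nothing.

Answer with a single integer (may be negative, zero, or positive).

Gen 1: crossing 3x4. Both 1&3? no. Sum: 0
Gen 2: crossing 4x3. Both 1&3? no. Sum: 0
Gen 3: crossing 1x2. Both 1&3? no. Sum: 0
Gen 4: crossing 2x1. Both 1&3? no. Sum: 0
Gen 5: crossing 1x2. Both 1&3? no. Sum: 0
Gen 6: crossing 3x4. Both 1&3? no. Sum: 0
Gen 7: crossing 2x1. Both 1&3? no. Sum: 0
Gen 8: crossing 1x2. Both 1&3? no. Sum: 0
Gen 9: crossing 2x1. Both 1&3? no. Sum: 0
Gen 10: crossing 4x3. Both 1&3? no. Sum: 0
Gen 11: crossing 3x4. Both 1&3? no. Sum: 0
Gen 12: crossing 1x2. Both 1&3? no. Sum: 0

Answer: 0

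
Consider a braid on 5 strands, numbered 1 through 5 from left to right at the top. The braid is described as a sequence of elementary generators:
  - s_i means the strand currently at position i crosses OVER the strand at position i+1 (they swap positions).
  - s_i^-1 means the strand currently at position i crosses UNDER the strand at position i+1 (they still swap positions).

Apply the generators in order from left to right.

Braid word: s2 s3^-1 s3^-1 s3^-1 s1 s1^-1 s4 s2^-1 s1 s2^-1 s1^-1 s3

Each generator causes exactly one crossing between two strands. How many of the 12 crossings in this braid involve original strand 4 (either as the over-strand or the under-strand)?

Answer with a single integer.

Gen 1: crossing 2x3. Involves strand 4? no. Count so far: 0
Gen 2: crossing 2x4. Involves strand 4? yes. Count so far: 1
Gen 3: crossing 4x2. Involves strand 4? yes. Count so far: 2
Gen 4: crossing 2x4. Involves strand 4? yes. Count so far: 3
Gen 5: crossing 1x3. Involves strand 4? no. Count so far: 3
Gen 6: crossing 3x1. Involves strand 4? no. Count so far: 3
Gen 7: crossing 2x5. Involves strand 4? no. Count so far: 3
Gen 8: crossing 3x4. Involves strand 4? yes. Count so far: 4
Gen 9: crossing 1x4. Involves strand 4? yes. Count so far: 5
Gen 10: crossing 1x3. Involves strand 4? no. Count so far: 5
Gen 11: crossing 4x3. Involves strand 4? yes. Count so far: 6
Gen 12: crossing 1x5. Involves strand 4? no. Count so far: 6

Answer: 6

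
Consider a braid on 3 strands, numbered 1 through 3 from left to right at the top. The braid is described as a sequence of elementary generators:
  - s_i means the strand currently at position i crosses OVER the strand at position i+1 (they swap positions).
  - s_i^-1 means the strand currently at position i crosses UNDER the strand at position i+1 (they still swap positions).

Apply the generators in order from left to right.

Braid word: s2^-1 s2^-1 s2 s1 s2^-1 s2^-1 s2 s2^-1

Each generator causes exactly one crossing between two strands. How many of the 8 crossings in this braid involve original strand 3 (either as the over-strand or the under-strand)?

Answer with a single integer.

Gen 1: crossing 2x3. Involves strand 3? yes. Count so far: 1
Gen 2: crossing 3x2. Involves strand 3? yes. Count so far: 2
Gen 3: crossing 2x3. Involves strand 3? yes. Count so far: 3
Gen 4: crossing 1x3. Involves strand 3? yes. Count so far: 4
Gen 5: crossing 1x2. Involves strand 3? no. Count so far: 4
Gen 6: crossing 2x1. Involves strand 3? no. Count so far: 4
Gen 7: crossing 1x2. Involves strand 3? no. Count so far: 4
Gen 8: crossing 2x1. Involves strand 3? no. Count so far: 4

Answer: 4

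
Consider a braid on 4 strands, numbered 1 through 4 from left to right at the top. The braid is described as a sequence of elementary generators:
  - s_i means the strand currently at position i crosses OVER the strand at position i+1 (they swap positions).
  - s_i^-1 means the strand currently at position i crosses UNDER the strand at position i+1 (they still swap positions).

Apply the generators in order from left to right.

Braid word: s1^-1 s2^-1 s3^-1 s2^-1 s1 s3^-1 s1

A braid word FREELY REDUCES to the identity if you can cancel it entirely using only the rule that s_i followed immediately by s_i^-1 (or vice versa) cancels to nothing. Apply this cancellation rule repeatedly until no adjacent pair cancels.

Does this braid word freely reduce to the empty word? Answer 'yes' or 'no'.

Gen 1 (s1^-1): push. Stack: [s1^-1]
Gen 2 (s2^-1): push. Stack: [s1^-1 s2^-1]
Gen 3 (s3^-1): push. Stack: [s1^-1 s2^-1 s3^-1]
Gen 4 (s2^-1): push. Stack: [s1^-1 s2^-1 s3^-1 s2^-1]
Gen 5 (s1): push. Stack: [s1^-1 s2^-1 s3^-1 s2^-1 s1]
Gen 6 (s3^-1): push. Stack: [s1^-1 s2^-1 s3^-1 s2^-1 s1 s3^-1]
Gen 7 (s1): push. Stack: [s1^-1 s2^-1 s3^-1 s2^-1 s1 s3^-1 s1]
Reduced word: s1^-1 s2^-1 s3^-1 s2^-1 s1 s3^-1 s1

Answer: no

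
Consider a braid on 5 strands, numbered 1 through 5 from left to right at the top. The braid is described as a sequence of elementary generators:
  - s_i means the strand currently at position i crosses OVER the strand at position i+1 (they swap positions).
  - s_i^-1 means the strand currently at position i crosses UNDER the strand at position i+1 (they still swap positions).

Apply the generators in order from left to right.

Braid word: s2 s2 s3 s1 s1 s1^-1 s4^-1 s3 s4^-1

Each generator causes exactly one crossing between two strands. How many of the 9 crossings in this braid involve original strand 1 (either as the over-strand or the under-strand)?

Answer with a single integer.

Gen 1: crossing 2x3. Involves strand 1? no. Count so far: 0
Gen 2: crossing 3x2. Involves strand 1? no. Count so far: 0
Gen 3: crossing 3x4. Involves strand 1? no. Count so far: 0
Gen 4: crossing 1x2. Involves strand 1? yes. Count so far: 1
Gen 5: crossing 2x1. Involves strand 1? yes. Count so far: 2
Gen 6: crossing 1x2. Involves strand 1? yes. Count so far: 3
Gen 7: crossing 3x5. Involves strand 1? no. Count so far: 3
Gen 8: crossing 4x5. Involves strand 1? no. Count so far: 3
Gen 9: crossing 4x3. Involves strand 1? no. Count so far: 3

Answer: 3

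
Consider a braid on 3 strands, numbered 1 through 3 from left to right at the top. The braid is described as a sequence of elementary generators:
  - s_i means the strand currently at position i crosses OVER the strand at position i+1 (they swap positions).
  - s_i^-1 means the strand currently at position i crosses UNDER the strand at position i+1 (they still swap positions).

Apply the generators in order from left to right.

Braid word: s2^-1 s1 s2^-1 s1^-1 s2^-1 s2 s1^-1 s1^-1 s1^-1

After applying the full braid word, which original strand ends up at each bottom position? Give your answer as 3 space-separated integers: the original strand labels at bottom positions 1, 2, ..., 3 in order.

Answer: 3 2 1

Derivation:
Gen 1 (s2^-1): strand 2 crosses under strand 3. Perm now: [1 3 2]
Gen 2 (s1): strand 1 crosses over strand 3. Perm now: [3 1 2]
Gen 3 (s2^-1): strand 1 crosses under strand 2. Perm now: [3 2 1]
Gen 4 (s1^-1): strand 3 crosses under strand 2. Perm now: [2 3 1]
Gen 5 (s2^-1): strand 3 crosses under strand 1. Perm now: [2 1 3]
Gen 6 (s2): strand 1 crosses over strand 3. Perm now: [2 3 1]
Gen 7 (s1^-1): strand 2 crosses under strand 3. Perm now: [3 2 1]
Gen 8 (s1^-1): strand 3 crosses under strand 2. Perm now: [2 3 1]
Gen 9 (s1^-1): strand 2 crosses under strand 3. Perm now: [3 2 1]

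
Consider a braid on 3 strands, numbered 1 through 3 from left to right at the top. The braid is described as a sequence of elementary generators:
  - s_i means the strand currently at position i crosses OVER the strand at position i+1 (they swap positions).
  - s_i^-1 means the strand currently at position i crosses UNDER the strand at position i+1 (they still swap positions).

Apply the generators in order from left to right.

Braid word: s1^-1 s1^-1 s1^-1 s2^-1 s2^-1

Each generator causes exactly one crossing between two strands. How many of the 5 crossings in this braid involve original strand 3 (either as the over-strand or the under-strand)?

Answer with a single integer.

Gen 1: crossing 1x2. Involves strand 3? no. Count so far: 0
Gen 2: crossing 2x1. Involves strand 3? no. Count so far: 0
Gen 3: crossing 1x2. Involves strand 3? no. Count so far: 0
Gen 4: crossing 1x3. Involves strand 3? yes. Count so far: 1
Gen 5: crossing 3x1. Involves strand 3? yes. Count so far: 2

Answer: 2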